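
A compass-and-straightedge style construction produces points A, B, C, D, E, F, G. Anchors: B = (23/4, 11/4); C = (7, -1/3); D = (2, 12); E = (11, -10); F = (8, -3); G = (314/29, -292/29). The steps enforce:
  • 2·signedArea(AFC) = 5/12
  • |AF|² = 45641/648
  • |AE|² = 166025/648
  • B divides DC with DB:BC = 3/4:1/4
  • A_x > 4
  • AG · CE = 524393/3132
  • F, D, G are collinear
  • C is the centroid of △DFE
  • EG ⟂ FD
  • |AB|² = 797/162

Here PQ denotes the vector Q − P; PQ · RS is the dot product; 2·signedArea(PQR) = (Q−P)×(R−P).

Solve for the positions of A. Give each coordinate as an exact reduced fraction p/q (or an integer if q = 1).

A = (59/12, 173/36)

1. A_x = 59/12  [2·signedArea(AFC) = 5/12 ∩ AG · CE = 524393/3132]
2. A_y = 173/36  [2·signedArea(AFC) = 5/12 ∩ AG · CE = 524393/3132]
   → A = (59/12, 173/36)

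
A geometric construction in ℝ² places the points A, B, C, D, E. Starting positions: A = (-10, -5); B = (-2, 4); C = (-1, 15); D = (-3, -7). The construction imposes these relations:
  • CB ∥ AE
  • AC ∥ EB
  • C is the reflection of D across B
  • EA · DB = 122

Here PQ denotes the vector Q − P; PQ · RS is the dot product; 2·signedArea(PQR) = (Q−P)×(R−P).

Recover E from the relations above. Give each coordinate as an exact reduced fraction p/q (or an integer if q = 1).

1. E_x = -11  [AC ∥ EB ∩ CB ∥ AE]
2. E_y = -16  [AC ∥ EB ∩ CB ∥ AE]
   → E = (-11, -16)

E = (-11, -16)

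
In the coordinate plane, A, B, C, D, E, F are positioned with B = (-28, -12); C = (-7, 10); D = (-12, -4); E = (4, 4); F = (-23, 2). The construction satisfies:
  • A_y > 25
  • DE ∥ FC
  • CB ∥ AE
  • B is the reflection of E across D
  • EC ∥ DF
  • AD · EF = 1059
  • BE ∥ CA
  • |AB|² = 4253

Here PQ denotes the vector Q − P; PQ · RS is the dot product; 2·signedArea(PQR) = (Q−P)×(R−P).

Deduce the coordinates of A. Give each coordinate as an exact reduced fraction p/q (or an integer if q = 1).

1. A_x = 25  [CB ∥ AE ∩ BE ∥ CA]
2. A_y = 26  [CB ∥ AE ∩ BE ∥ CA]
   → A = (25, 26)

A = (25, 26)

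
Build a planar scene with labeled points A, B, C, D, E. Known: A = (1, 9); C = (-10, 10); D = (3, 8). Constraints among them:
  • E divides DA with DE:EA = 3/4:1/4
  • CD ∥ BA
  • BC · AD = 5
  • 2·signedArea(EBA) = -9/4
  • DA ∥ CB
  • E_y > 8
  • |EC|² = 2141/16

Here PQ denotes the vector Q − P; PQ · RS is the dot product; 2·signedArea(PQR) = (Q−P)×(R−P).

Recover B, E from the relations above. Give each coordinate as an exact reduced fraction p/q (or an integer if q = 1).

1. B_x = -12  [CD ∥ BA ∩ DA ∥ CB]
2. B_y = 11  [CD ∥ BA ∩ DA ∥ CB]
   → B = (-12, 11)
3. E_x = 3/2  [E divides DA with DE:EA = 3/4:1/4]
4. E_y = 35/4  [E divides DA with DE:EA = 3/4:1/4]
   → E = (3/2, 35/4)

B = (-12, 11)
E = (3/2, 35/4)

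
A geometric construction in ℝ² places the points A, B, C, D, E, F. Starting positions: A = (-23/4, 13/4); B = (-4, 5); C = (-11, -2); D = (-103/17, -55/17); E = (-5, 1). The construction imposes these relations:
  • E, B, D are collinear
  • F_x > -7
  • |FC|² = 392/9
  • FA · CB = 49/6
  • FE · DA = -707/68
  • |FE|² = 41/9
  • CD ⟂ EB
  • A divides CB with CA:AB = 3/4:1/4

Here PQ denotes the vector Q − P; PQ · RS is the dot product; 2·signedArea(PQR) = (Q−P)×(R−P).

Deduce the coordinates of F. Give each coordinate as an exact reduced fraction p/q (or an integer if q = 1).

1. F_x = -19/3  [FA · CB = 49/6 ∩ FE · DA = -707/68]
2. F_y = 8/3  [FA · CB = 49/6 ∩ FE · DA = -707/68]
   → F = (-19/3, 8/3)

F = (-19/3, 8/3)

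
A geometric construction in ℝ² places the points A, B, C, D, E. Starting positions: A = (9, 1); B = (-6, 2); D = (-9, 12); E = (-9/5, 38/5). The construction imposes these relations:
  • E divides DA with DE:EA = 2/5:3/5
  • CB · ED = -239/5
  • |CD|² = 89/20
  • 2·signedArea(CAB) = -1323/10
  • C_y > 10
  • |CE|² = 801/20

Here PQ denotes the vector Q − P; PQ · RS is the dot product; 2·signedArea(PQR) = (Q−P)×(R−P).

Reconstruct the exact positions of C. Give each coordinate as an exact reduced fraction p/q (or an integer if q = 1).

C = (-36/5, 109/10)

1. C_x = -36/5  [CB · ED = -239/5 ∩ 2·signedArea(CAB) = -1323/10]
2. C_y = 109/10  [CB · ED = -239/5 ∩ 2·signedArea(CAB) = -1323/10]
   → C = (-36/5, 109/10)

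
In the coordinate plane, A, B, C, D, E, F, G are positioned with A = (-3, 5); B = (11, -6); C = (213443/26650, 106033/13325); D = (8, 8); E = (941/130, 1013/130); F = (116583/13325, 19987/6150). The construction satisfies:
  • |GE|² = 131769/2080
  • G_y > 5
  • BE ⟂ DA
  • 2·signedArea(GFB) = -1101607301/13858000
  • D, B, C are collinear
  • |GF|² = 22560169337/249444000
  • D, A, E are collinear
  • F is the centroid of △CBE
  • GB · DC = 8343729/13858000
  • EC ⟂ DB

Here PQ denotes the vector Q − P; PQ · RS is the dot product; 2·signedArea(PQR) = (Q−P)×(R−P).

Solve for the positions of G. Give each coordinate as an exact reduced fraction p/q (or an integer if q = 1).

1. G_x = -229/520  [2·signedArea(GFB) = -1101607301/13858000 ∩ GB · DC = 8343729/13858000]
2. G_y = 2963/520  [2·signedArea(GFB) = -1101607301/13858000 ∩ GB · DC = 8343729/13858000]
   → G = (-229/520, 2963/520)

G = (-229/520, 2963/520)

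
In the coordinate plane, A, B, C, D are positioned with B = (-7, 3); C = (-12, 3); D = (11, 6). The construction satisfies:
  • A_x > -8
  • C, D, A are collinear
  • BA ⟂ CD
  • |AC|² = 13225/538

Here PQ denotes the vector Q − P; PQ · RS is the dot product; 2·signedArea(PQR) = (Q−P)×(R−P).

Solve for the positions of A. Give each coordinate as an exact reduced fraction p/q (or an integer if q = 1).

A = (-3811/538, 1959/538)

1. A_x = -3811/538  [C, D, A are collinear ∩ BA ⟂ CD]
2. A_y = 1959/538  [C, D, A are collinear ∩ BA ⟂ CD]
   → A = (-3811/538, 1959/538)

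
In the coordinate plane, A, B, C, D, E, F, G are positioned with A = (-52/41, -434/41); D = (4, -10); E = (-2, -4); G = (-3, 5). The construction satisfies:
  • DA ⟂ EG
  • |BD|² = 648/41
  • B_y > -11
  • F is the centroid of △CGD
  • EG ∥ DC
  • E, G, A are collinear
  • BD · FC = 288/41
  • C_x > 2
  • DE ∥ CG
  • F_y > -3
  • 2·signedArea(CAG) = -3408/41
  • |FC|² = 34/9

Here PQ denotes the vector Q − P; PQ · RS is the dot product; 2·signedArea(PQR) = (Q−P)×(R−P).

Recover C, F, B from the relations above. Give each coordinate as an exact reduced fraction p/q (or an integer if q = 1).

1. C_x = 3  [DE ∥ CG ∩ EG ∥ DC]
2. C_y = -1  [DE ∥ CG ∩ EG ∥ DC]
   → C = (3, -1)
3. F_x = 4/3  [F is the centroid of △CGD]
4. F_y = -2  [F is the centroid of △CGD]
   → F = (4/3, -2)
5. B_x = 2/41  [line -5/3·x + -1·y + -1274/123 = 0 ∩ |BD|² = 648/41]
6. B_y = -428/41  [line -5/3·x + -1·y + -1274/123 = 0 ∩ |BD|² = 648/41]
   → B = (2/41, -428/41)

B = (2/41, -428/41)
C = (3, -1)
F = (4/3, -2)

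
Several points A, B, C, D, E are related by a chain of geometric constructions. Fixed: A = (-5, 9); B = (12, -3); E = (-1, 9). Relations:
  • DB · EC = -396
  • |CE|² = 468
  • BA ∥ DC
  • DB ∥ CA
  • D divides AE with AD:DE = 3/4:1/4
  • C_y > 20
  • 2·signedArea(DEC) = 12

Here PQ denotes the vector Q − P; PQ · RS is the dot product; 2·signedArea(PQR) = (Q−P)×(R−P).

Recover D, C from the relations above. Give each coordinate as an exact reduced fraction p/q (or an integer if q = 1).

1. D_x = -2  [D divides AE with AD:DE = 3/4:1/4]
2. D_y = 9  [D divides AE with AD:DE = 3/4:1/4]
   → D = (-2, 9)
3. C_x = -19  [DB ∥ CA ∩ BA ∥ DC]
4. C_y = 21  [DB ∥ CA ∩ BA ∥ DC]
   → C = (-19, 21)

C = (-19, 21)
D = (-2, 9)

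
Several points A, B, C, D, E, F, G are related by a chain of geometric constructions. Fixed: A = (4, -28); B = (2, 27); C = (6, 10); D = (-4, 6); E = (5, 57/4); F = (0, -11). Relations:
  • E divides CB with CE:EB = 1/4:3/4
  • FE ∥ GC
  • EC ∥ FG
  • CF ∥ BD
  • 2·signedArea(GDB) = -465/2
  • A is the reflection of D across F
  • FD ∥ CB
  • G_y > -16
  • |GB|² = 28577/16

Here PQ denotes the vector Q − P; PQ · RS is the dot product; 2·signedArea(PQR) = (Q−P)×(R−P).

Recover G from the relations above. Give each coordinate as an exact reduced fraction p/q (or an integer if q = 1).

G = (1, -61/4)

1. G_x = 1  [FE ∥ GC ∩ EC ∥ FG]
2. G_y = -61/4  [FE ∥ GC ∩ EC ∥ FG]
   → G = (1, -61/4)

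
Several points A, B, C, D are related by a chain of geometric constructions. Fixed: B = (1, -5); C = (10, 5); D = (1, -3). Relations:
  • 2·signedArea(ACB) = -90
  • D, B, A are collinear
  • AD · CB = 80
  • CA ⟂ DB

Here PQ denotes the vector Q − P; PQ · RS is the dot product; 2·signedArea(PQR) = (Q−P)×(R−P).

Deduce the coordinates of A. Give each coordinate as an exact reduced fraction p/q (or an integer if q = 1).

A = (1, 5)

1. A_x = 1  [D, B, A are collinear ∩ CA ⟂ DB]
2. A_y = 5  [D, B, A are collinear ∩ CA ⟂ DB]
   → A = (1, 5)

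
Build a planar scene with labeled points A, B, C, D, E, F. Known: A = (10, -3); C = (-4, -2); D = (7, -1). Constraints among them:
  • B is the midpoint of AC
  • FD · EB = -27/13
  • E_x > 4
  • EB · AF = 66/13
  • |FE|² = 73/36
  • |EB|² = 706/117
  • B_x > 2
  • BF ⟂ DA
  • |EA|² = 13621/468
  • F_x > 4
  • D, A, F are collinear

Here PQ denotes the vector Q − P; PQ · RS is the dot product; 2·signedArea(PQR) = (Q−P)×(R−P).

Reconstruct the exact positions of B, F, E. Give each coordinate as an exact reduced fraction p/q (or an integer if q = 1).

B = (3, -5/2)
E = (194/39, -27/26)
F = (64/13, 5/13)

1. B_x = 3  [B is the midpoint of AC]
2. B_y = -5/2  [B is the midpoint of AC]
   → B = (3, -5/2)
3. F_x = 64/13  [D, A, F are collinear ∩ BF ⟂ DA]
4. F_y = 5/13  [D, A, F are collinear ∩ BF ⟂ DA]
   → F = (64/13, 5/13)
5. E_x = 194/39  [line 66/13·x + -44/13·y + -374/13 = 0 ∩ |EB|² = 706/117]
6. E_y = -27/26  [line 66/13·x + -44/13·y + -374/13 = 0 ∩ |EB|² = 706/117]
   → E = (194/39, -27/26)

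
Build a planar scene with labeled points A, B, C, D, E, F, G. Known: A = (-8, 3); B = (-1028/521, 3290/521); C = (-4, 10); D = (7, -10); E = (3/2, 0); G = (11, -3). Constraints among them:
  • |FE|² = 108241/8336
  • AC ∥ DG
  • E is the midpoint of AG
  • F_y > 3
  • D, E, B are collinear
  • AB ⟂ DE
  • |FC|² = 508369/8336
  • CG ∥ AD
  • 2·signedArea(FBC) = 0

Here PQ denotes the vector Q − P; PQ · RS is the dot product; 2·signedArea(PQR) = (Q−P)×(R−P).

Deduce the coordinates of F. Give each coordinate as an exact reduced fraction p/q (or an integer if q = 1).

1. F_x = -493/2084  [line -1920/521·x + -1056/521·y + 2880/521 = 0 ∩ |FE|² = 108241/8336]
2. F_y = 1645/521  [line -1920/521·x + -1056/521·y + 2880/521 = 0 ∩ |FE|² = 108241/8336]
   → F = (-493/2084, 1645/521)

F = (-493/2084, 1645/521)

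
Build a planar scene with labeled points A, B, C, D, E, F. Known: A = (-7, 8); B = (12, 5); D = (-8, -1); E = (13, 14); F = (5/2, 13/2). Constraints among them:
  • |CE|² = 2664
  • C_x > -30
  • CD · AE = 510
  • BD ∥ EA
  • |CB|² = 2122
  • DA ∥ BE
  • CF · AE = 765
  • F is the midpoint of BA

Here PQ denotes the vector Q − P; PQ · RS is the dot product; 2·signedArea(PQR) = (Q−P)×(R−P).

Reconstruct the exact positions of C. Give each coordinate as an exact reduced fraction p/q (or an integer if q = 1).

1. C_x = -29  [line -20·x + -6·y + -676 = 0 ∩ |CE|² = 2664]
2. C_y = -16  [line -20·x + -6·y + -676 = 0 ∩ |CE|² = 2664]
   → C = (-29, -16)

C = (-29, -16)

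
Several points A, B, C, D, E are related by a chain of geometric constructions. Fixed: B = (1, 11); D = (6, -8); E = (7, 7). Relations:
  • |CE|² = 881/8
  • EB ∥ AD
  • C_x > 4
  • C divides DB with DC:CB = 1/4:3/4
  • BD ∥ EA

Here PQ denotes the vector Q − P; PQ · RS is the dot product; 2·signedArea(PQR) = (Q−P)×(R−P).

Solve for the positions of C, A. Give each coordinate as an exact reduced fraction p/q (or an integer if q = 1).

1. C_x = 19/4  [C divides DB with DC:CB = 1/4:3/4]
2. C_y = -13/4  [C divides DB with DC:CB = 1/4:3/4]
   → C = (19/4, -13/4)
3. A_x = 12  [EB ∥ AD ∩ BD ∥ EA]
4. A_y = -12  [EB ∥ AD ∩ BD ∥ EA]
   → A = (12, -12)

A = (12, -12)
C = (19/4, -13/4)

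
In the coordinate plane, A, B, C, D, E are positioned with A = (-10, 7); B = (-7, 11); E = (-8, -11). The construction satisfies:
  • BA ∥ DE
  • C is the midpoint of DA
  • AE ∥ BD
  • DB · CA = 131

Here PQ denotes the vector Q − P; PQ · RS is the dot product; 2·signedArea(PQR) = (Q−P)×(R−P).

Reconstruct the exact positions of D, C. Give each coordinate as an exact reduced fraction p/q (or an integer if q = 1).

C = (-15/2, 0)
D = (-5, -7)

1. D_x = -5  [BA ∥ DE ∩ AE ∥ BD]
2. D_y = -7  [BA ∥ DE ∩ AE ∥ BD]
   → D = (-5, -7)
3. C_x = -15/2  [C is the midpoint of DA]
4. C_y = 0  [C is the midpoint of DA]
   → C = (-15/2, 0)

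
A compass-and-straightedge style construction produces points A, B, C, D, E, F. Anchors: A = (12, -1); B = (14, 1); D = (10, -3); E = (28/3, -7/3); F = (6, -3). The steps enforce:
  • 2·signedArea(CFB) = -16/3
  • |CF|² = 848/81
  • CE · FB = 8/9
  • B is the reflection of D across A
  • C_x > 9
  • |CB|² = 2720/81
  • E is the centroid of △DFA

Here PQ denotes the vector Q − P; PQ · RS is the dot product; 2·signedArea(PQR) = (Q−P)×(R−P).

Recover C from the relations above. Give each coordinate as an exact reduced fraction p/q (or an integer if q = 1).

C = (82/9, -19/9)

1. C_x = 82/9  [2·signedArea(CFB) = -16/3 ∩ CE · FB = 8/9]
2. C_y = -19/9  [2·signedArea(CFB) = -16/3 ∩ CE · FB = 8/9]
   → C = (82/9, -19/9)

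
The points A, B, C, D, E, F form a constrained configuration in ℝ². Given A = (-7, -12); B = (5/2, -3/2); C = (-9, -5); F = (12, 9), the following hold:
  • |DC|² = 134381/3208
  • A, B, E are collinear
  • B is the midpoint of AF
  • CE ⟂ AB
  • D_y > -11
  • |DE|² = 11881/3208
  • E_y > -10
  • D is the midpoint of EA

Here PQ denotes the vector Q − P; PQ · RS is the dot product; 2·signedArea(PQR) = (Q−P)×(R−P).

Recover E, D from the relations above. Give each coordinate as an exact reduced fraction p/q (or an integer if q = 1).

1. E_x = -3543/802  [A, B, E are collinear ∩ CE ⟂ AB]
2. E_y = -7335/802  [A, B, E are collinear ∩ CE ⟂ AB]
   → E = (-3543/802, -7335/802)
3. D_x = -9157/1604  [D is the midpoint of EA]
4. D_y = -16959/1604  [D is the midpoint of EA]
   → D = (-9157/1604, -16959/1604)

D = (-9157/1604, -16959/1604)
E = (-3543/802, -7335/802)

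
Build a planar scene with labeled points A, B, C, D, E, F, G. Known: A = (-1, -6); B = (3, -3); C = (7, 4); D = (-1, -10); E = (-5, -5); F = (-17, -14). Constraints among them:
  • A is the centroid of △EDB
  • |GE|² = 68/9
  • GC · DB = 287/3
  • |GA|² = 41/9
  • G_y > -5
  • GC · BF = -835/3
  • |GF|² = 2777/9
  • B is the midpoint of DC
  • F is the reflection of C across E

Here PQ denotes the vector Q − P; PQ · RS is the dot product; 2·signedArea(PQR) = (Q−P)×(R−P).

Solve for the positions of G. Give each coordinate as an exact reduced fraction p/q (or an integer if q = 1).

G = (-7/3, -13/3)

1. G_x = -7/3  [GC · BF = -835/3 ∩ GC · DB = 287/3]
2. G_y = -13/3  [GC · BF = -835/3 ∩ GC · DB = 287/3]
   → G = (-7/3, -13/3)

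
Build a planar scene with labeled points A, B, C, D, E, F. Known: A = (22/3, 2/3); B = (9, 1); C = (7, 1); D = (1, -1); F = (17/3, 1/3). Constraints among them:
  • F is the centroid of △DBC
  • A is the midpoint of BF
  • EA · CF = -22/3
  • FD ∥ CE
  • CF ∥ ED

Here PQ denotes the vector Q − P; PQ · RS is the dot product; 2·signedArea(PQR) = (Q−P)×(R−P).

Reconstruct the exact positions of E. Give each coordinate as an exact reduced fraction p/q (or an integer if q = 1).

E = (7/3, -1/3)

1. E_x = 7/3  [CF ∥ ED ∩ FD ∥ CE]
2. E_y = -1/3  [CF ∥ ED ∩ FD ∥ CE]
   → E = (7/3, -1/3)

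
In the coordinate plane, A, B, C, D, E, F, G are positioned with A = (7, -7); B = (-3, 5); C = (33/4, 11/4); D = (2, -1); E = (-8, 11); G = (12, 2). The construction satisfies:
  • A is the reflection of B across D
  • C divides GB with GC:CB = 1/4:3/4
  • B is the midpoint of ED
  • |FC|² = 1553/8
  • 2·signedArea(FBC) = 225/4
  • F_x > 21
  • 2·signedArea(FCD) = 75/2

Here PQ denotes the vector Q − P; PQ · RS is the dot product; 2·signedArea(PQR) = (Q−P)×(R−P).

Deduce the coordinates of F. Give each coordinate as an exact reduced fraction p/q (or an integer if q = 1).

F = (22, 5)

1. F_x = 22  [2·signedArea(FBC) = 225/4 ∩ 2·signedArea(FCD) = 75/2]
2. F_y = 5  [2·signedArea(FBC) = 225/4 ∩ 2·signedArea(FCD) = 75/2]
   → F = (22, 5)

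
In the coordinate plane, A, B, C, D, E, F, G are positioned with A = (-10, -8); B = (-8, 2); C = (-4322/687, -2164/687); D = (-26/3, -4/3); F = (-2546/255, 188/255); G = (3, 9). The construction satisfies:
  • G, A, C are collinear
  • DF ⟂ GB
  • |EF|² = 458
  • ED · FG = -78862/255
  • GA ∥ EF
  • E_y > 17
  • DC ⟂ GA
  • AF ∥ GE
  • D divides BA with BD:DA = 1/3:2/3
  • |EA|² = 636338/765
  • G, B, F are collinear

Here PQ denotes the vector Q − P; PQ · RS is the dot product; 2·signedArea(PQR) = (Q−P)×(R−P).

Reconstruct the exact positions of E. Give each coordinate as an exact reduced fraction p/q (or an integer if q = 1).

E = (769/255, 4523/255)

1. E_x = 769/255  [GA ∥ EF ∩ AF ∥ GE]
2. E_y = 4523/255  [GA ∥ EF ∩ AF ∥ GE]
   → E = (769/255, 4523/255)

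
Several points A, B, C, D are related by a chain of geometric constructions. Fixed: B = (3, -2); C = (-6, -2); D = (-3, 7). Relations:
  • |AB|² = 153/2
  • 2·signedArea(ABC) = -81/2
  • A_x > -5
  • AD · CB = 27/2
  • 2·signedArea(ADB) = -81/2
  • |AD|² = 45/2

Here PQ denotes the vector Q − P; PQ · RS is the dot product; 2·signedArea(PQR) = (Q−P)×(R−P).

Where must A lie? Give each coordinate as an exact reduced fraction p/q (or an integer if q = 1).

A = (-9/2, 5/2)

1. A_x = -9/2  [2·signedArea(ADB) = -81/2 ∩ 2·signedArea(ABC) = -81/2]
2. A_y = 5/2  [2·signedArea(ADB) = -81/2 ∩ 2·signedArea(ABC) = -81/2]
   → A = (-9/2, 5/2)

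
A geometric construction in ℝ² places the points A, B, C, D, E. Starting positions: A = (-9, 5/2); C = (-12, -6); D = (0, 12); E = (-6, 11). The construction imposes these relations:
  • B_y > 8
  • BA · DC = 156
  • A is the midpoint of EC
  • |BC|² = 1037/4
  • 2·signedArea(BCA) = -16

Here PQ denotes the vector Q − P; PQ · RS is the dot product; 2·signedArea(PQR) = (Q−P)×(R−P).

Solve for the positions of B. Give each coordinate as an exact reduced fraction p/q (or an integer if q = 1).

B = (-5, 17/2)

1. B_x = -5  [2·signedArea(BCA) = -16 ∩ BA · DC = 156]
2. B_y = 17/2  [2·signedArea(BCA) = -16 ∩ BA · DC = 156]
   → B = (-5, 17/2)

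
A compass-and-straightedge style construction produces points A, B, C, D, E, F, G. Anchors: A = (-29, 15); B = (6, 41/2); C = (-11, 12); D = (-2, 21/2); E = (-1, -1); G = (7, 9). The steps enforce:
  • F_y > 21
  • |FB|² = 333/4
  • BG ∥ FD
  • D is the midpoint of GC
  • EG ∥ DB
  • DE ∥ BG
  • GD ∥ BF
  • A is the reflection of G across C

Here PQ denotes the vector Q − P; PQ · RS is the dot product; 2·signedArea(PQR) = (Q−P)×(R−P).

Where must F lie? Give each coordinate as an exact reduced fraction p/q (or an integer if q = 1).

F = (-3, 22)

1. F_x = -3  [BG ∥ FD ∩ GD ∥ BF]
2. F_y = 22  [BG ∥ FD ∩ GD ∥ BF]
   → F = (-3, 22)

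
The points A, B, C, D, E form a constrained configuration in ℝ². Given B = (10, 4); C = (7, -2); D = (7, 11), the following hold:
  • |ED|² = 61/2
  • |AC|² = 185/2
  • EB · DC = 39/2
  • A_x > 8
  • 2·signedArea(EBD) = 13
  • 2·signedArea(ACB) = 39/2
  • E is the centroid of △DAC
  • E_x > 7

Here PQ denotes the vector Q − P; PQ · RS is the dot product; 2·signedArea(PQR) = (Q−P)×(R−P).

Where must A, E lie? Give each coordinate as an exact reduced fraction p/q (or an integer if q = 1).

1. A_x = 17/2  [line -6·x + 3·y + 57/2 = 0 ∩ |AC|² = 185/2]
2. A_y = 15/2  [line -6·x + 3·y + 57/2 = 0 ∩ |AC|² = 185/2]
   → A = (17/2, 15/2)
3. E_x = 15/2  [E is the centroid of △DAC]
4. E_y = 11/2  [E is the centroid of △DAC]
   → E = (15/2, 11/2)

A = (17/2, 15/2)
E = (15/2, 11/2)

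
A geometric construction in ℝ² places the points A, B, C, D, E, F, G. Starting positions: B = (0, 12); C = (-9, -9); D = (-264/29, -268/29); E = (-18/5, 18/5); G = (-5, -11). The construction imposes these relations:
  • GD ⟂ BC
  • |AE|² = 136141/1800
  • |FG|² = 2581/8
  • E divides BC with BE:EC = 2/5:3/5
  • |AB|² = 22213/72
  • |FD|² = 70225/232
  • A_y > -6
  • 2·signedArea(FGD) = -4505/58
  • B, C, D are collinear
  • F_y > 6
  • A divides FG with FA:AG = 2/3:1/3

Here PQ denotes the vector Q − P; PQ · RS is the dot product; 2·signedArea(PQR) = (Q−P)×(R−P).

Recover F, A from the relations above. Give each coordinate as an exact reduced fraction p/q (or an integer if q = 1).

A = (-49/12, -61/12)
F = (-9/4, 27/4)

1. F_x = -9/4  [line -51/29·x + -119/29·y + 1377/58 = 0 ∩ |FD|² = 70225/232]
2. F_y = 27/4  [line -51/29·x + -119/29·y + 1377/58 = 0 ∩ |FD|² = 70225/232]
   → F = (-9/4, 27/4)
3. A_x = -49/12  [A divides FG with FA:AG = 2/3:1/3]
4. A_y = -61/12  [A divides FG with FA:AG = 2/3:1/3]
   → A = (-49/12, -61/12)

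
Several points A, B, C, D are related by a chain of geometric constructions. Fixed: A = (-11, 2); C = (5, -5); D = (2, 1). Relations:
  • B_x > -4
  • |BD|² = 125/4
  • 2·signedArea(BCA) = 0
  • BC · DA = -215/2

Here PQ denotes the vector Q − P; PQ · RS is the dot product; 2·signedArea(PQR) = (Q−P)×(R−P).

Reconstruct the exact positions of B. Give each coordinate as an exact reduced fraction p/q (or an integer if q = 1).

B = (-3, -3/2)

1. B_x = -3  [2·signedArea(BCA) = 0 ∩ BC · DA = -215/2]
2. B_y = -3/2  [2·signedArea(BCA) = 0 ∩ BC · DA = -215/2]
   → B = (-3, -3/2)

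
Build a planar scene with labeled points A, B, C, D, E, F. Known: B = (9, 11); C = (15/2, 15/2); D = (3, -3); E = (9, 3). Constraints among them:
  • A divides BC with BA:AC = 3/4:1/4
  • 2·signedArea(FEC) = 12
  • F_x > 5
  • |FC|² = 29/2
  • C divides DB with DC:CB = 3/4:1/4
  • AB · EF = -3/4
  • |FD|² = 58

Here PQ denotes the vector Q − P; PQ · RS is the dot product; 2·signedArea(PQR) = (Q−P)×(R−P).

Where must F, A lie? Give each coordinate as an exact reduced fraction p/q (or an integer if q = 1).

1. F_x = 6  [line -9/2·x + -3/2·y + 33 = 0 ∩ |FC|² = 29/2]
2. F_y = 4  [line -9/2·x + -3/2·y + 33 = 0 ∩ |FC|² = 29/2]
   → F = (6, 4)
3. A_x = 63/8  [A divides BC with BA:AC = 3/4:1/4]
4. A_y = 67/8  [A divides BC with BA:AC = 3/4:1/4]
   → A = (63/8, 67/8)

A = (63/8, 67/8)
F = (6, 4)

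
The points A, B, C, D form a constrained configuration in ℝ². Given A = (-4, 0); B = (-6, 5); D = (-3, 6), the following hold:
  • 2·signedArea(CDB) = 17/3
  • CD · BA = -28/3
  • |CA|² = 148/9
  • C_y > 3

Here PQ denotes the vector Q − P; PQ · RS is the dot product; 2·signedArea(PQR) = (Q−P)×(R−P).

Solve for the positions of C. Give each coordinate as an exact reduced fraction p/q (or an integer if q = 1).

C = (-10/3, 4)

1. C_x = -10/3  [2·signedArea(CDB) = 17/3 ∩ CD · BA = -28/3]
2. C_y = 4  [2·signedArea(CDB) = 17/3 ∩ CD · BA = -28/3]
   → C = (-10/3, 4)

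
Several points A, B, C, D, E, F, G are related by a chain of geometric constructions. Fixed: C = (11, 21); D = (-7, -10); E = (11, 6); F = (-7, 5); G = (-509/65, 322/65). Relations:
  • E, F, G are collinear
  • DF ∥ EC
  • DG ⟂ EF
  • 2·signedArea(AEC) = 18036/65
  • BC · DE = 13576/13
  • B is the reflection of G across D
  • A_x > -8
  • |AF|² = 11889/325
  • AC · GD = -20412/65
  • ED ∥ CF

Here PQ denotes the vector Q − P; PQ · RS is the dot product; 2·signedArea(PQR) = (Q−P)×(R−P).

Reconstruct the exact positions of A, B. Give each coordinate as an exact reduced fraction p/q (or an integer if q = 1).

A = (-2437/325, -334/325)
B = (-401/65, -1622/65)

1. A_x = -2437/325  [2·signedArea(AEC) = 18036/65 ∩ AC · GD = -20412/65]
2. A_y = -334/325  [2·signedArea(AEC) = 18036/65 ∩ AC · GD = -20412/65]
   → A = (-2437/325, -334/325)
3. B_x = -401/65  [B is the reflection of G across D]
4. B_y = -1622/65  [B is the reflection of G across D]
   → B = (-401/65, -1622/65)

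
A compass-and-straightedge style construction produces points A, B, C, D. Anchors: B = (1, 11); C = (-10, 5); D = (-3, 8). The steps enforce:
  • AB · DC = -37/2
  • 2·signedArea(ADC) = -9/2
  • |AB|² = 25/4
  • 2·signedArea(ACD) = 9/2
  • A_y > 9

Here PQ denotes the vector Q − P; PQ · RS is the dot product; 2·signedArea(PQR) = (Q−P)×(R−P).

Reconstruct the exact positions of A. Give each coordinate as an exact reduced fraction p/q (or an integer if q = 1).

1. A_x = -1  [2·signedArea(ACD) = 9/2 ∩ AB · DC = -37/2]
2. A_y = 19/2  [2·signedArea(ACD) = 9/2 ∩ AB · DC = -37/2]
   → A = (-1, 19/2)

A = (-1, 19/2)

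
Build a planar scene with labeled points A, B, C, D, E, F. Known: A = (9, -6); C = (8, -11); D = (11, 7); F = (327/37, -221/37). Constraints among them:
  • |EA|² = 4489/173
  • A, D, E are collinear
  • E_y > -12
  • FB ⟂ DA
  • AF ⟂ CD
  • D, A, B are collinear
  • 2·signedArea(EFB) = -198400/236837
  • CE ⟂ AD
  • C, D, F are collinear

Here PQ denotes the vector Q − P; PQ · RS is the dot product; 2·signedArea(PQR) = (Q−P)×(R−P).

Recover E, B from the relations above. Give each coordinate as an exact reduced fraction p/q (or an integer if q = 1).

1. E_x = 1423/173  [A, D, E are collinear ∩ CE ⟂ AD]
2. E_y = -1909/173  [A, D, E are collinear ∩ CE ⟂ AD]
   → E = (1423/173, -1909/173)
3. B_x = 57611/6401  [D, A, B are collinear ∩ FB ⟂ DA]
4. B_y = -38393/6401  [D, A, B are collinear ∩ FB ⟂ DA]
   → B = (57611/6401, -38393/6401)

B = (57611/6401, -38393/6401)
E = (1423/173, -1909/173)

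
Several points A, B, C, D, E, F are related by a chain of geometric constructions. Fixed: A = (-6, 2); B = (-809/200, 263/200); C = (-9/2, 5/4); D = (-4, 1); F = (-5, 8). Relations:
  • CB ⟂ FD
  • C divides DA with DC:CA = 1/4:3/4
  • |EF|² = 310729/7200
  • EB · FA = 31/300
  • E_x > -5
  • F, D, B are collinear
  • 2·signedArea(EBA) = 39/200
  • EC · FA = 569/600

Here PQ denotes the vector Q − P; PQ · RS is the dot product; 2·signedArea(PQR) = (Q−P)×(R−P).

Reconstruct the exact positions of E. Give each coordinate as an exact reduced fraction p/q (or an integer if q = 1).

1. E_x = -2809/600  [2·signedArea(EBA) = 39/200 ∩ EB · FA = 31/300]
2. E_y = 863/600  [2·signedArea(EBA) = 39/200 ∩ EB · FA = 31/300]
   → E = (-2809/600, 863/600)

E = (-2809/600, 863/600)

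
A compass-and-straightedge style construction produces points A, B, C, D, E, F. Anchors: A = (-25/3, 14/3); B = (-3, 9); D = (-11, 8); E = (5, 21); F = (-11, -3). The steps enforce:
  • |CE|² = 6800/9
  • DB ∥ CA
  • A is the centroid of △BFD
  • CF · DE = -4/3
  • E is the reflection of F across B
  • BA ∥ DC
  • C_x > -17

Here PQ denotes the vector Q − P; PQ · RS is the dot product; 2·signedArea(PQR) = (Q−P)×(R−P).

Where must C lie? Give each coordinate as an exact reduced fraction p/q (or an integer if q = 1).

C = (-49/3, 11/3)

1. C_x = -49/3  [DB ∥ CA ∩ BA ∥ DC]
2. C_y = 11/3  [DB ∥ CA ∩ BA ∥ DC]
   → C = (-49/3, 11/3)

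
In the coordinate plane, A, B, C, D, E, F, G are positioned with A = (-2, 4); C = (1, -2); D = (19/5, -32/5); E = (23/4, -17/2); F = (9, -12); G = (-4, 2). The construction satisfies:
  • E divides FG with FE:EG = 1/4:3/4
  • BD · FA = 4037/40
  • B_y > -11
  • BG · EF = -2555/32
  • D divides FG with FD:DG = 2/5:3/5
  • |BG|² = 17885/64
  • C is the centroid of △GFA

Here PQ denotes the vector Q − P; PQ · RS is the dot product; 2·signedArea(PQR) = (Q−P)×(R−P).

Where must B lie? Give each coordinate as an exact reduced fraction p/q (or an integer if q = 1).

B = (59/8, -41/4)

1. B_x = 59/8  [BD · FA = 4037/40 ∩ BG · EF = -2555/32]
2. B_y = -41/4  [BD · FA = 4037/40 ∩ BG · EF = -2555/32]
   → B = (59/8, -41/4)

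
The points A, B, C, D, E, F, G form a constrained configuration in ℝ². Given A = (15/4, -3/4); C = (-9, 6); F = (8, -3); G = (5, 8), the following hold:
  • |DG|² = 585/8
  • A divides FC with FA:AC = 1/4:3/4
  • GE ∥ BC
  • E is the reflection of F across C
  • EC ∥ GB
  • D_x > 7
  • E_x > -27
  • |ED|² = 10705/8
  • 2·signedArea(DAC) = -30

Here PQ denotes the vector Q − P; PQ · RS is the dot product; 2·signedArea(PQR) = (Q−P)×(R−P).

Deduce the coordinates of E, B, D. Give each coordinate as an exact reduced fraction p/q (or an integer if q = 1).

B = (22, -1)
D = (29/4, -1/4)
E = (-26, 15)

1. E_x = -26  [E is the reflection of F across C]
2. E_y = 15  [E is the reflection of F across C]
   → E = (-26, 15)
3. B_x = 22  [GE ∥ BC ∩ EC ∥ GB]
4. B_y = -1  [GE ∥ BC ∩ EC ∥ GB]
   → B = (22, -1)
5. D_x = 29/4  [line -27/4·x + -51/4·y + 183/4 = 0 ∩ |DG|² = 585/8]
6. D_y = -1/4  [line -27/4·x + -51/4·y + 183/4 = 0 ∩ |DG|² = 585/8]
   → D = (29/4, -1/4)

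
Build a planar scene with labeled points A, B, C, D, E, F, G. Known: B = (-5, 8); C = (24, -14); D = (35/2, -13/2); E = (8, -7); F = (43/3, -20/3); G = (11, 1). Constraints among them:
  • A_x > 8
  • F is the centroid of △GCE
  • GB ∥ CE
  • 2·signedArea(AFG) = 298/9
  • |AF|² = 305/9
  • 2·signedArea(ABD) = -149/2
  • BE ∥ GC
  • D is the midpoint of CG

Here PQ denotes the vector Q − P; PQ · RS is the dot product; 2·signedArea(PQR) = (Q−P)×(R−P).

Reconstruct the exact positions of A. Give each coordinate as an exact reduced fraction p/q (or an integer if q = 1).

1. A_x = 9  [2·signedArea(AFG) = 298/9 ∩ 2·signedArea(ABD) = -149/2]
2. A_y = -13/3  [2·signedArea(AFG) = 298/9 ∩ 2·signedArea(ABD) = -149/2]
   → A = (9, -13/3)

A = (9, -13/3)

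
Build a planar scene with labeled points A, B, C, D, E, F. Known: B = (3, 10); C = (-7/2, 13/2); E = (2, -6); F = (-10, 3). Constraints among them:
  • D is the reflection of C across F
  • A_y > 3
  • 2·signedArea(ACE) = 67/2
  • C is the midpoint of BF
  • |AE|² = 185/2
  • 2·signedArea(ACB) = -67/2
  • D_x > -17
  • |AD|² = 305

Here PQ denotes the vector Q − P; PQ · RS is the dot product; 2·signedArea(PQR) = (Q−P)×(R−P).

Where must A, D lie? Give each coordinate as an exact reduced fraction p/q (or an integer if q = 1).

A = (1/2, 7/2)
D = (-33/2, -1/2)

1. A_x = 1/2  [2·signedArea(ACE) = 67/2 ∩ 2·signedArea(ACB) = -67/2]
2. A_y = 7/2  [2·signedArea(ACE) = 67/2 ∩ 2·signedArea(ACB) = -67/2]
   → A = (1/2, 7/2)
3. D_x = -33/2  [D is the reflection of C across F]
4. D_y = -1/2  [D is the reflection of C across F]
   → D = (-33/2, -1/2)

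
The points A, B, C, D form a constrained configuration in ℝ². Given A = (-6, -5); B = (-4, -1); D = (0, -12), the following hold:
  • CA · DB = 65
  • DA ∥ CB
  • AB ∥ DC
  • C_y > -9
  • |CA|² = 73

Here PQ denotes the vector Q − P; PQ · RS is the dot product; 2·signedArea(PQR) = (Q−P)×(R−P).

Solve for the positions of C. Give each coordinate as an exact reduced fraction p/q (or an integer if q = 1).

1. C_x = 2  [DA ∥ CB ∩ AB ∥ DC]
2. C_y = -8  [DA ∥ CB ∩ AB ∥ DC]
   → C = (2, -8)

C = (2, -8)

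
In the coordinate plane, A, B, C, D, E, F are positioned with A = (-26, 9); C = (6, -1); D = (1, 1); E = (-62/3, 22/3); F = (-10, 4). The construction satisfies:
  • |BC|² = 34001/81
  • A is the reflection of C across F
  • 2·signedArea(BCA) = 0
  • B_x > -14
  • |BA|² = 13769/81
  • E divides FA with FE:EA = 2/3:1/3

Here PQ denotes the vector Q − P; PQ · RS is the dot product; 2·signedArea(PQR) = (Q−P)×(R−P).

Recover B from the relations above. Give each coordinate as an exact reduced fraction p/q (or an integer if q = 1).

1. B_x = -122/9  [line -10·x + -32·y + 28 = 0 ∩ |BA|² = 13769/81]
2. B_y = 46/9  [line -10·x + -32·y + 28 = 0 ∩ |BA|² = 13769/81]
   → B = (-122/9, 46/9)

B = (-122/9, 46/9)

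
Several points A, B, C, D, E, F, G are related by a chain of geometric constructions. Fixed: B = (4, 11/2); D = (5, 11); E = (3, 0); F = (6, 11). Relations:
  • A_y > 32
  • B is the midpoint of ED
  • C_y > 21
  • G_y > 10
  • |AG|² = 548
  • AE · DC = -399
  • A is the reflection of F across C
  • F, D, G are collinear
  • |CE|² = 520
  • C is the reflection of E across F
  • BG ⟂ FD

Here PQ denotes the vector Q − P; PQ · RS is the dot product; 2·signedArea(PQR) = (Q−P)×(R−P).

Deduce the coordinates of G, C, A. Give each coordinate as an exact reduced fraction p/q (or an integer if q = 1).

A = (12, 33)
C = (9, 22)
G = (4, 11)

1. G_x = 4  [F, D, G are collinear ∩ BG ⟂ FD]
2. G_y = 11  [F, D, G are collinear ∩ BG ⟂ FD]
   → G = (4, 11)
3. C_x = 9  [C is the reflection of E across F]
4. C_y = 22  [C is the reflection of E across F]
   → C = (9, 22)
5. A_x = 12  [A is the reflection of F across C]
6. A_y = 33  [A is the reflection of F across C]
   → A = (12, 33)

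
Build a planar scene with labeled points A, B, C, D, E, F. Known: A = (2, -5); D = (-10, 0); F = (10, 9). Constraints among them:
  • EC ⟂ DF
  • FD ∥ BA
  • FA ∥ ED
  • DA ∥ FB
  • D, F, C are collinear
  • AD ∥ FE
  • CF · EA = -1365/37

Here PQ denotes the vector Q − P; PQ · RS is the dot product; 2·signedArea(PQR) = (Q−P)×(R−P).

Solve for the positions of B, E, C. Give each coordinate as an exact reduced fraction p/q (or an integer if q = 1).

1. B_x = 22  [FD ∥ BA ∩ DA ∥ FB]
2. B_y = 4  [FD ∥ BA ∩ DA ∥ FB]
   → B = (22, 4)
3. E_x = -2  [FA ∥ ED ∩ AD ∥ FE]
4. E_y = 14  [FA ∥ ED ∩ AD ∥ FE]
   → E = (-2, 14)
5. C_x = 70/37  [D, F, C are collinear ∩ EC ⟂ DF]
6. C_y = 198/37  [D, F, C are collinear ∩ EC ⟂ DF]
   → C = (70/37, 198/37)

B = (22, 4)
C = (70/37, 198/37)
E = (-2, 14)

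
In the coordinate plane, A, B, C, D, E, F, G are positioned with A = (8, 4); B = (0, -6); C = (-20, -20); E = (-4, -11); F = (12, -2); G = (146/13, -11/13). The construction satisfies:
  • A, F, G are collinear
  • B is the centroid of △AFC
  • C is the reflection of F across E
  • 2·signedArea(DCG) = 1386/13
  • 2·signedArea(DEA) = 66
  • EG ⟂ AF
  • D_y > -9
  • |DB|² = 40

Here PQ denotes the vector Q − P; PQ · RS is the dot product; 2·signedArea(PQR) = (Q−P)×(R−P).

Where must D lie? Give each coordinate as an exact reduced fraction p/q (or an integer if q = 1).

D = (-6, -8)

1. D_x = -6  [2·signedArea(DCG) = 1386/13 ∩ 2·signedArea(DEA) = 66]
2. D_y = -8  [2·signedArea(DCG) = 1386/13 ∩ 2·signedArea(DEA) = 66]
   → D = (-6, -8)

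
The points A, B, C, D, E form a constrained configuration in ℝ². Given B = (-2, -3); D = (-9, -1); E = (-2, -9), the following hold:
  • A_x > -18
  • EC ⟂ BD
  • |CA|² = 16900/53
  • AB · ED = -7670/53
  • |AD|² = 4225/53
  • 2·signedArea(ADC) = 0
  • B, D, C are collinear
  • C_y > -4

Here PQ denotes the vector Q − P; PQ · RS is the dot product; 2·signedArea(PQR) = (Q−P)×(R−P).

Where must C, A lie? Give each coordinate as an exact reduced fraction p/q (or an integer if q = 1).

A = (-932/53, 77/53)
C = (-22/53, -183/53)

1. C_x = -22/53  [B, D, C are collinear ∩ EC ⟂ BD]
2. C_y = -183/53  [B, D, C are collinear ∩ EC ⟂ BD]
   → C = (-22/53, -183/53)
3. A_x = -932/53  [2·signedArea(ADC) = 0 ∩ AB · ED = -7670/53]
4. A_y = 77/53  [2·signedArea(ADC) = 0 ∩ AB · ED = -7670/53]
   → A = (-932/53, 77/53)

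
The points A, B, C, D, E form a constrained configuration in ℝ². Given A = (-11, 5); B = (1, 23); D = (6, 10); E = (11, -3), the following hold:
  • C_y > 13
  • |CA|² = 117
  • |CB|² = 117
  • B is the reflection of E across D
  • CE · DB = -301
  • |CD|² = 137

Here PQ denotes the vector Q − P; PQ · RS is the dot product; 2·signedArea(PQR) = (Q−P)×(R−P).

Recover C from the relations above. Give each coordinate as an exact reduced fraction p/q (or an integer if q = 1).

1. C_x = -5  [line 5·x + -13·y + 207 = 0 ∩ |CA|² = 117]
2. C_y = 14  [line 5·x + -13·y + 207 = 0 ∩ |CA|² = 117]
   → C = (-5, 14)

C = (-5, 14)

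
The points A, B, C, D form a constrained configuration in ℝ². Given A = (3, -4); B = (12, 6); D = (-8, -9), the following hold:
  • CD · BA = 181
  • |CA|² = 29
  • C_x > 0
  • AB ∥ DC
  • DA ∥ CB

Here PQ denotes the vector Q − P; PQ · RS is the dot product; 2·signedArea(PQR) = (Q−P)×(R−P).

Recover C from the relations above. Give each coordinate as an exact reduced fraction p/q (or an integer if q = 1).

1. C_x = 1  [DA ∥ CB ∩ AB ∥ DC]
2. C_y = 1  [DA ∥ CB ∩ AB ∥ DC]
   → C = (1, 1)

C = (1, 1)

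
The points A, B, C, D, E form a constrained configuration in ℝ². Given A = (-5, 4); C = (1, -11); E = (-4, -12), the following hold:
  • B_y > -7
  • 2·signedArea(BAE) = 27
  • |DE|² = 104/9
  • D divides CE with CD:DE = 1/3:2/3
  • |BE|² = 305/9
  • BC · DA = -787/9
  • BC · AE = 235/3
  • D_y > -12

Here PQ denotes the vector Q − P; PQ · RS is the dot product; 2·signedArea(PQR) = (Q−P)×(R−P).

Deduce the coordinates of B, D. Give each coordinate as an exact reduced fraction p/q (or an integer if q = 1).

1. B_x = -8/3  [BC · AE = 235/3 ∩ 2·signedArea(BAE) = 27]
2. B_y = -19/3  [BC · AE = 235/3 ∩ 2·signedArea(BAE) = 27]
   → B = (-8/3, -19/3)
3. D_x = -2/3  [BC · DA = -787/9 ∩ D divides CE with CD:DE = 1/3:2/3]
4. D_y = -34/3  [BC · DA = -787/9 ∩ D divides CE with CD:DE = 1/3:2/3]
   → D = (-2/3, -34/3)

B = (-8/3, -19/3)
D = (-2/3, -34/3)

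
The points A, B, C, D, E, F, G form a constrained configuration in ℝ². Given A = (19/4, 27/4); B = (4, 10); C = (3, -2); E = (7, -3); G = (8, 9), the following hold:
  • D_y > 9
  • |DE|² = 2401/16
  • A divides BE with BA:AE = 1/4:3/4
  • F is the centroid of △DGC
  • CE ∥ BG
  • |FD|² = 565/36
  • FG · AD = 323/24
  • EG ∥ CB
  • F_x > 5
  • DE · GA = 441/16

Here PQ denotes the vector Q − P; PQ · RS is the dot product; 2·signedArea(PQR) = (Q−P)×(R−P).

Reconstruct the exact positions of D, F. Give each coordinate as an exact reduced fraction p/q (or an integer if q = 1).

D = (7, 37/4)
F = (6, 65/12)

1. D_x = 7  [line 13/4·x + 9/4·y + -697/16 = 0 ∩ |DE|² = 2401/16]
2. D_y = 37/4  [line 13/4·x + 9/4·y + -697/16 = 0 ∩ |DE|² = 2401/16]
   → D = (7, 37/4)
3. F_x = 6  [F is the centroid of △DGC]
4. F_y = 65/12  [F is the centroid of △DGC]
   → F = (6, 65/12)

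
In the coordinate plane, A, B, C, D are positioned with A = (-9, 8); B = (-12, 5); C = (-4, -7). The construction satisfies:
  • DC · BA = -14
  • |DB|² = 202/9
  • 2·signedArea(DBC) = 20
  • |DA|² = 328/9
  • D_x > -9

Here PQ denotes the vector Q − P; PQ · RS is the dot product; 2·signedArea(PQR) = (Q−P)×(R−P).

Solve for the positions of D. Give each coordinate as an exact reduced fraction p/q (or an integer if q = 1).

1. D_x = -25/3  [2·signedArea(DBC) = 20 ∩ DC · BA = -14]
2. D_y = 2  [2·signedArea(DBC) = 20 ∩ DC · BA = -14]
   → D = (-25/3, 2)

D = (-25/3, 2)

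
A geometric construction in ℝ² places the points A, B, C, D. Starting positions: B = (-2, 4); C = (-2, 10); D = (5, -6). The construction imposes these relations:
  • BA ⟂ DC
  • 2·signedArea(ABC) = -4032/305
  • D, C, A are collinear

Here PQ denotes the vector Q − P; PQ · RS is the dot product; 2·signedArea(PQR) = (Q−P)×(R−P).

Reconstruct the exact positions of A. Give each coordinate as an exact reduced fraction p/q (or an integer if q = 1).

1. A_x = 62/305  [D, C, A are collinear ∩ BA ⟂ DC]
2. A_y = 1514/305  [D, C, A are collinear ∩ BA ⟂ DC]
   → A = (62/305, 1514/305)

A = (62/305, 1514/305)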